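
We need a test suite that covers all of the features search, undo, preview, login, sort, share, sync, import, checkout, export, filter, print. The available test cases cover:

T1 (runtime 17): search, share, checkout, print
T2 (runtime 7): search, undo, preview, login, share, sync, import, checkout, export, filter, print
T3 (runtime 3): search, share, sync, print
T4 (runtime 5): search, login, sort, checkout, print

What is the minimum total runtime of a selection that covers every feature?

T2, T4 cover every feature at runtime 7 + 5 = 12.
Any cover uses at least 2 test cases; among all covering selections none totals below 12.

12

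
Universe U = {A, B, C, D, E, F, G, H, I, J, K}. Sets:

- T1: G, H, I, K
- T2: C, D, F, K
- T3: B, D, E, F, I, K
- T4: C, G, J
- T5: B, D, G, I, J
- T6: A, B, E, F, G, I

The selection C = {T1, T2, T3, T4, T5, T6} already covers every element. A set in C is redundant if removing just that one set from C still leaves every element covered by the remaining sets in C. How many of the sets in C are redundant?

4

Drop T1: H uncovered — not redundant.
Drop T2: the rest still cover every element — redundant.
Drop T3: the rest still cover every element — redundant.
Drop T4: the rest still cover every element — redundant.
Drop T5: the rest still cover every element — redundant.
Drop T6: A uncovered — not redundant.
4 redundant: T2, T3, T4, T5.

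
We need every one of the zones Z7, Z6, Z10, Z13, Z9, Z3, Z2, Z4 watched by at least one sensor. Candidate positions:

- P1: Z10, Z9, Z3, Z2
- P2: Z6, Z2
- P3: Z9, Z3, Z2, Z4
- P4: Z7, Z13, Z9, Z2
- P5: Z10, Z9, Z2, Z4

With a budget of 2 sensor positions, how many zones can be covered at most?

6

Choosing P1, P4 covers {Z7, Z10, Z13, Z9, Z3, Z2} — 6 zones.
No choice of 2 sensor positions does better; here Z6, Z4 are left uncovered.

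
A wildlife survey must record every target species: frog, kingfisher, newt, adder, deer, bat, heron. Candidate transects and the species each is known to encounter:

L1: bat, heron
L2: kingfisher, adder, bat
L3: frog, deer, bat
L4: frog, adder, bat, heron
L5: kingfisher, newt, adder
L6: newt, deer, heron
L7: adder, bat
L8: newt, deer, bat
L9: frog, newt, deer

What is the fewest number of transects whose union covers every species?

3

L1, L2, L9 together cover {frog, kingfisher, newt, adder, deer, bat, heron} — every species.
No 2 of the 9 transects cover everything (all 36 pairs fall short), so 3 is minimum.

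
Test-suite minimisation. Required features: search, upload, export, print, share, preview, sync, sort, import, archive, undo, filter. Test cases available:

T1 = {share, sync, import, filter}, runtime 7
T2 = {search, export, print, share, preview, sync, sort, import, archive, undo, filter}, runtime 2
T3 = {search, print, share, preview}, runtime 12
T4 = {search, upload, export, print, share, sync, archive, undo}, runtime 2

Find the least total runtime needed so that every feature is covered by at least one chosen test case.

4

T2, T4 cover every feature at runtime 2 + 2 = 4.
Any cover uses at least 2 test cases; among all covering selections none totals below 4.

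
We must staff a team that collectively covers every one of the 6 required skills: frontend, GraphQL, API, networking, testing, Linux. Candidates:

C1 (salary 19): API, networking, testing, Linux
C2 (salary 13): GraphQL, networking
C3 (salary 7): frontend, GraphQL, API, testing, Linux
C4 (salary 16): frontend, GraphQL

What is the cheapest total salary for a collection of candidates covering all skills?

20

C2, C3 cover every skill at salary 13 + 7 = 20.
Any cover uses at least 2 candidates; among all covering selections none totals below 20.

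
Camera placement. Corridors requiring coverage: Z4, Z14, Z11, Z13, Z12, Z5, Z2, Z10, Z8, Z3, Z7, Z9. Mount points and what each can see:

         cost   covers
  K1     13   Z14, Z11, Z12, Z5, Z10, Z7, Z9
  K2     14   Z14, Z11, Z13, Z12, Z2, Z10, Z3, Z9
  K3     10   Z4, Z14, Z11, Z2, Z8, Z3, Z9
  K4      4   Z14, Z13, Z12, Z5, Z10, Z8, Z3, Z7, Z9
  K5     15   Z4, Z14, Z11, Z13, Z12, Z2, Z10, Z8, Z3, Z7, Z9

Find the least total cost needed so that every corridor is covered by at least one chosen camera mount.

K3, K4 cover every corridor at cost 10 + 4 = 14.
Any cover uses at least 2 camera mounts; among all covering selections none totals below 14.

14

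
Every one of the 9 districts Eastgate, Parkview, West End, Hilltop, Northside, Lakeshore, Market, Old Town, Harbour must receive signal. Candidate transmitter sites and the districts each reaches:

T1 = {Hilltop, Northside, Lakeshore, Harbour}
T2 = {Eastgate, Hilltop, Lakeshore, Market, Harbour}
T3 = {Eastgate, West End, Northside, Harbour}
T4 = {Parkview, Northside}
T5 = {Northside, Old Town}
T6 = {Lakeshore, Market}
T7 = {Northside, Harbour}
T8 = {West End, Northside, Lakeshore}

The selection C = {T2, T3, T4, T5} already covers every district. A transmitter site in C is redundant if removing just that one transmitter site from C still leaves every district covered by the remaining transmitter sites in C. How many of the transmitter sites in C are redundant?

Drop T2: Hilltop, Lakeshore, Market uncovered — not redundant.
Drop T3: West End uncovered — not redundant.
Drop T4: Parkview uncovered — not redundant.
Drop T5: Old Town uncovered — not redundant.
None of the transmitter sites in C is redundant.

0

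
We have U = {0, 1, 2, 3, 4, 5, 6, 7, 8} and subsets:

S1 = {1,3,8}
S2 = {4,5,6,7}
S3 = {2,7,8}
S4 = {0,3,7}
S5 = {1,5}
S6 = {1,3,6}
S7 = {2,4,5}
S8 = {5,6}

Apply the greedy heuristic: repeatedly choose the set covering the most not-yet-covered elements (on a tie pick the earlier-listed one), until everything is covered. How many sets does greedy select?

4

Pick 1: S2 covers 4 new elements (4, 5, 6, 7).
Pick 2: S1 covers 3 new elements (1, 3, 8).
Pick 3: S3 covers 1 new elements (2).
Pick 4: S4 covers 1 new elements (0).
Greedy uses 4 sets.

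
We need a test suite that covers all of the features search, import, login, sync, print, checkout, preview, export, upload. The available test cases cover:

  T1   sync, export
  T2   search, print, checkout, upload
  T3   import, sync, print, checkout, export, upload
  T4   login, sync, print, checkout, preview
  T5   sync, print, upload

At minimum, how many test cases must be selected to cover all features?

3

T2, T3, T4 together cover {search, import, login, sync, print, checkout, preview, export, upload} — every feature.
No 2 of the 5 test cases cover everything (all 10 pairs fall short), so 3 is minimum.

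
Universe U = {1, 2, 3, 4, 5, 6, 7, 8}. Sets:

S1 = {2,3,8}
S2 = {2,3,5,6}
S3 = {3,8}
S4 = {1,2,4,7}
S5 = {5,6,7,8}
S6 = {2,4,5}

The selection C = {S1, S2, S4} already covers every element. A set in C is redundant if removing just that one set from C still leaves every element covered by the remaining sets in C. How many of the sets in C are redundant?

0

Drop S1: 8 uncovered — not redundant.
Drop S2: 5, 6 uncovered — not redundant.
Drop S4: 1, 4, 7 uncovered — not redundant.
None of the sets in C is redundant.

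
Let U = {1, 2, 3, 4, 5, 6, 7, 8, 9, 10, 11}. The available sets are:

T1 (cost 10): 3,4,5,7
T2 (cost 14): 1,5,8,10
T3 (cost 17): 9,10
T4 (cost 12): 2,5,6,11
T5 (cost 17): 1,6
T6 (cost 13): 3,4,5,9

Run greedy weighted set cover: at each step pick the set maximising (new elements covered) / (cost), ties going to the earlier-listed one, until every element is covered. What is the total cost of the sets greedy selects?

Pick 1: T1 adds 4 new (3, 4, 5, 7) at cost 10 (ratio 4/10).
Pick 2: T4 adds 3 new (2, 6, 11) at cost 12 (ratio 3/12).
Pick 3: T2 adds 3 new (1, 8, 10) at cost 14 (ratio 3/14).
Pick 4: T6 adds 1 new (9) at cost 13 (ratio 1/13).
Greedy total cost: 10 + 12 + 14 + 13 = 49.

49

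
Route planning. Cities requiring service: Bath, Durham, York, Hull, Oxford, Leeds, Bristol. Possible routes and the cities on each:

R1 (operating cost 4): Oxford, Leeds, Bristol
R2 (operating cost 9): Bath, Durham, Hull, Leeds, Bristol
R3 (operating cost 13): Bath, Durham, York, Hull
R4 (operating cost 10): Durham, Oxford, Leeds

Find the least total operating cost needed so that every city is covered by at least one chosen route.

17

R1, R3 cover every city at operating cost 4 + 13 = 17.
Any cover uses at least 2 routes; among all covering selections none totals below 17.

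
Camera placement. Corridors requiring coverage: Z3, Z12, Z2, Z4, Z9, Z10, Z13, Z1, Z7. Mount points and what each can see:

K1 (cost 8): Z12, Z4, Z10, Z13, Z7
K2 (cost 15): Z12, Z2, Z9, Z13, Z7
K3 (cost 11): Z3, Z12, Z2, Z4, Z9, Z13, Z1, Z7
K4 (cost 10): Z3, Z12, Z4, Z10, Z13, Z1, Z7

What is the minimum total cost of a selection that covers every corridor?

19

K1, K3 cover every corridor at cost 8 + 11 = 19.
Any cover uses at least 2 camera mounts; among all covering selections none totals below 19.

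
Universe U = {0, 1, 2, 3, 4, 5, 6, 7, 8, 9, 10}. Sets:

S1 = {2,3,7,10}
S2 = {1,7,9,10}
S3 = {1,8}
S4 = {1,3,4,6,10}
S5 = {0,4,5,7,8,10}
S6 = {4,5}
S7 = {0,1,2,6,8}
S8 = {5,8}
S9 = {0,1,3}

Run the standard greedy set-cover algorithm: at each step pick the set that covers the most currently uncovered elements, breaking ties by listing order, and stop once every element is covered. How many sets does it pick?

Pick 1: S5 covers 6 new elements (0, 4, 5, 7, 8, 10).
Pick 2: S4 covers 3 new elements (1, 3, 6).
Pick 3: S1 covers 1 new elements (2).
Pick 4: S2 covers 1 new elements (9).
Greedy uses 4 sets.

4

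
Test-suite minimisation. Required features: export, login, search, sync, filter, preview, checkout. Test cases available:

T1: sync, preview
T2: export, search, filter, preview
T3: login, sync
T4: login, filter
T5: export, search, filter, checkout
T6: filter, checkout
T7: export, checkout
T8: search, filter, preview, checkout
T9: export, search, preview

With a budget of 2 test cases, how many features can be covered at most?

Choosing T1, T5 covers {export, search, sync, filter, preview, checkout} — 6 features.
No choice of 2 test cases does better; here login is left uncovered.

6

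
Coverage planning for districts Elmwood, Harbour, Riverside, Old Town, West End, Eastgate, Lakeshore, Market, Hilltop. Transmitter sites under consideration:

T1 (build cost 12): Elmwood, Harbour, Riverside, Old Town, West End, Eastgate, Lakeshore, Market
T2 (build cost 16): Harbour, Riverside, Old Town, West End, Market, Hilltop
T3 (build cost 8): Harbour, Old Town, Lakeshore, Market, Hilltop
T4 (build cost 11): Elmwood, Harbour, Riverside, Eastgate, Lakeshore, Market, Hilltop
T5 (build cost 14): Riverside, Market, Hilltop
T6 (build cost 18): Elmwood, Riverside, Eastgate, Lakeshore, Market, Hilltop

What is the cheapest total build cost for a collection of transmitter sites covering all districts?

20

T1, T3 cover every district at build cost 12 + 8 = 20.
Any cover uses at least 2 transmitter sites; among all covering selections none totals below 20.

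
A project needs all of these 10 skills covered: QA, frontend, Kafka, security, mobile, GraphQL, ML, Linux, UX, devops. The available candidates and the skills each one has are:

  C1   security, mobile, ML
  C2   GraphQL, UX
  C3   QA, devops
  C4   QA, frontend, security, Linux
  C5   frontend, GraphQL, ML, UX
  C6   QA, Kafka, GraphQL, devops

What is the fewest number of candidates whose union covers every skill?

4

C1, C2, C4, C6 together cover {QA, frontend, Kafka, security, mobile, GraphQL, ML, Linux, UX, devops} — every skill.
No 3 of the 6 candidates cover everything (all 20 triples fall short), so 4 is minimum.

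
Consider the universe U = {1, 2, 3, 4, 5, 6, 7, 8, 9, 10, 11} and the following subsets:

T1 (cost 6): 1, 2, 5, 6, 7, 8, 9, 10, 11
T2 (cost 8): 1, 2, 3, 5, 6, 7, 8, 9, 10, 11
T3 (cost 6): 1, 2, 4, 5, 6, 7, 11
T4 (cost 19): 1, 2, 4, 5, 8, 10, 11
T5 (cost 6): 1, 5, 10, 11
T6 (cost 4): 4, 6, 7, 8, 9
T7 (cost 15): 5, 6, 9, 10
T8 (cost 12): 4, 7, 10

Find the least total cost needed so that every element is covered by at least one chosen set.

12

T2, T6 cover every element at cost 8 + 4 = 12.
Any cover uses at least 2 sets; among all covering selections none totals below 12.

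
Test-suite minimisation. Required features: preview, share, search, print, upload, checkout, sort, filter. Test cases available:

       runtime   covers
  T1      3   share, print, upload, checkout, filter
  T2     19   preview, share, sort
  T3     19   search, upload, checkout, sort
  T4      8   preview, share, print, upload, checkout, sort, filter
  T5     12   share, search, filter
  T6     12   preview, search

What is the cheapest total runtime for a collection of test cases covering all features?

20

T4, T5 cover every feature at runtime 8 + 12 = 20.
Any cover uses at least 2 test cases; among all covering selections none totals below 20.
Greedy by coverage-per-runtime would pick T1, T4, T5 for 23 — worse than the optimum 20.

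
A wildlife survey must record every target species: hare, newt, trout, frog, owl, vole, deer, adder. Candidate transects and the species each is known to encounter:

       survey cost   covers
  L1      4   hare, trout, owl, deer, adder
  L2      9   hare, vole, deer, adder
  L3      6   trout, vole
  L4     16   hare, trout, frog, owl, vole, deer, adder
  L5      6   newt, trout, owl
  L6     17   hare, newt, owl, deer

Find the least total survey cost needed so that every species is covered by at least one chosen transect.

22

L4, L5 cover every species at survey cost 16 + 6 = 22.
Any cover uses at least 2 transects; among all covering selections none totals below 22.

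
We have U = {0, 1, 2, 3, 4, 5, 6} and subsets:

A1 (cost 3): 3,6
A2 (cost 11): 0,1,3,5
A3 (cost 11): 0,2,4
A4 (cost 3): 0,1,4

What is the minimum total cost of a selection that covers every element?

A1, A2, A3 cover every element at cost 3 + 11 + 11 = 25.
Any cover uses at least 3 sets; among all covering selections none totals below 25.
Greedy by coverage-per-cost would pick A4, A1, A2, A3 for 28 — worse than the optimum 25.

25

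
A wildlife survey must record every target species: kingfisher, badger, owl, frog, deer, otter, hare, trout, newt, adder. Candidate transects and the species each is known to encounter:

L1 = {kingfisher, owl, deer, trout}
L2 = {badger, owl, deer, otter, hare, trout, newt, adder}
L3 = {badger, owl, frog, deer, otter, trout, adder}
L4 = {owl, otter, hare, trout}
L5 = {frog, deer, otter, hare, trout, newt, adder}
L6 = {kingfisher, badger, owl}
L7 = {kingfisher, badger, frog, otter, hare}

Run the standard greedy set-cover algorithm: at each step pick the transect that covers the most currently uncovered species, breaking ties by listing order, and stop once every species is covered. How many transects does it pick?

2

Pick 1: L2 covers 8 new species (badger, owl, deer, otter, hare, trout, newt, adder).
Pick 2: L7 covers 2 new species (kingfisher, frog).
Greedy uses 2 transects.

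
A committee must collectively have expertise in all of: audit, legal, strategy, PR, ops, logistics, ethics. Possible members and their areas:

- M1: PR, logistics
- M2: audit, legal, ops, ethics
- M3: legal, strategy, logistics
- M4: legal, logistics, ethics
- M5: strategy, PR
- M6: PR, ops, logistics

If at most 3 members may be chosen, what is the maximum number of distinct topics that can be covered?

7

Choosing M1, M2, M3 covers {audit, legal, strategy, PR, ops, logistics, ethics} — 7 topics.
That is all 7 topics.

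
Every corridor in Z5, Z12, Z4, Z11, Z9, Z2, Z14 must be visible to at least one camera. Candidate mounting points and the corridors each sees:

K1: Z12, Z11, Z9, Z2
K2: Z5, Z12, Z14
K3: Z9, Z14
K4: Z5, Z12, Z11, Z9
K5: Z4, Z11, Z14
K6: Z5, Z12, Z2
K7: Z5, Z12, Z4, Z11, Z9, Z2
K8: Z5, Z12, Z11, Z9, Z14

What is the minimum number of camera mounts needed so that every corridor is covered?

K2, K7 together cover {Z5, Z12, Z4, Z11, Z9, Z2, Z14} — every corridor.
No single camera mount contains all 7 corridors, so 2 is optimal.

2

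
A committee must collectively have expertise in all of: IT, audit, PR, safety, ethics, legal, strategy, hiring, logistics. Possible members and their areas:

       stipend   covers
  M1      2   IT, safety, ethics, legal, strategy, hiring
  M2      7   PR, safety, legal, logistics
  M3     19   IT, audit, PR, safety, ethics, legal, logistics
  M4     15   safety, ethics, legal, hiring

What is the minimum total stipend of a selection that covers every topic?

21

M1, M3 cover every topic at stipend 2 + 19 = 21.
Any cover uses at least 2 members; among all covering selections none totals below 21.
Greedy by coverage-per-stipend would pick M1, M2, M3 for 28 — worse than the optimum 21.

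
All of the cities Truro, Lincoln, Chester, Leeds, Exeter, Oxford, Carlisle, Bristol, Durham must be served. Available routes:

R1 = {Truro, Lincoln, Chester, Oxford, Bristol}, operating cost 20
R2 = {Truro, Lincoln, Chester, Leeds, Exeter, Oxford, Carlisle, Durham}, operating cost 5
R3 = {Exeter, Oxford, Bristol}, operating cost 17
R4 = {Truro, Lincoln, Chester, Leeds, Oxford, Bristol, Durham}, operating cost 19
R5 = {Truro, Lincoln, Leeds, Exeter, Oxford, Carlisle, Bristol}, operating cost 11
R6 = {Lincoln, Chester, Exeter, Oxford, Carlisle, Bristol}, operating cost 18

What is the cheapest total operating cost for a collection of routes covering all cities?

R2, R5 cover every city at operating cost 5 + 11 = 16.
Any cover uses at least 2 routes; among all covering selections none totals below 16.

16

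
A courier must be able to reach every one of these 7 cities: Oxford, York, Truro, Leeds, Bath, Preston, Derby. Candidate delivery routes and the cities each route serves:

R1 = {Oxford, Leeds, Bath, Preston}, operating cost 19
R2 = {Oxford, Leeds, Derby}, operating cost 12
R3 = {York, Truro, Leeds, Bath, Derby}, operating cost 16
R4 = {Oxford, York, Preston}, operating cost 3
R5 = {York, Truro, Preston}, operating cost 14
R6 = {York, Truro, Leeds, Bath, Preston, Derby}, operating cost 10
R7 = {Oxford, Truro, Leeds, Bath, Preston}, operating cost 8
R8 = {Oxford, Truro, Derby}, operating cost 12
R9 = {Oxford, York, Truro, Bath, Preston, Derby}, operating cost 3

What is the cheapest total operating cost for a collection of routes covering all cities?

11

R7, R9 cover every city at operating cost 8 + 3 = 11.
Any cover uses at least 2 routes; among all covering selections none totals below 11.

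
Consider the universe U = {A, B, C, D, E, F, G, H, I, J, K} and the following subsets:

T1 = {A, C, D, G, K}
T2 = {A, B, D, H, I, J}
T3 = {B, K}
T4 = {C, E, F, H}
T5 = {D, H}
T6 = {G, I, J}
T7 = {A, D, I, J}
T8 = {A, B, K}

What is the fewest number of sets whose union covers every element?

T1, T2, T4 together cover {A, B, C, D, E, F, G, H, I, J, K} — every element.
No 2 of the 8 sets cover everything (all 28 pairs fall short), so 3 is minimum.

3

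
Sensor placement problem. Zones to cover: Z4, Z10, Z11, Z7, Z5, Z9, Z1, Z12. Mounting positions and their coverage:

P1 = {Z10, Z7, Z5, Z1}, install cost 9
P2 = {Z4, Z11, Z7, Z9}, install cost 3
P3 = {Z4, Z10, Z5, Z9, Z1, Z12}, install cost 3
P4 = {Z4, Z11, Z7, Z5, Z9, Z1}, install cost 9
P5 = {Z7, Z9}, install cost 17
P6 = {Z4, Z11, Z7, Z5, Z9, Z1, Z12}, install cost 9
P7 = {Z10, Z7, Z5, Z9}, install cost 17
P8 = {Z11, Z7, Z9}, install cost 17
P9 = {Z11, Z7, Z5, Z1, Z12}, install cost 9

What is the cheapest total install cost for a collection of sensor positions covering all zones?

P2, P3 cover every zone at install cost 3 + 3 = 6.
Any cover uses at least 2 sensor positions; among all covering selections none totals below 6.

6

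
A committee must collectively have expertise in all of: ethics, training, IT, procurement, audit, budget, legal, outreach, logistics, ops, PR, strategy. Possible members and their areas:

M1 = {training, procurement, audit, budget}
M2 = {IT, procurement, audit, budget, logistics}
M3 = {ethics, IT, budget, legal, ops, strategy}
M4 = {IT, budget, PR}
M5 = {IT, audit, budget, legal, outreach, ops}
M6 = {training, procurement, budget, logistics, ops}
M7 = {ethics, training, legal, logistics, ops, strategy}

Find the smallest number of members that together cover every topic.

4

M1, M4, M5, M7 together cover {ethics, training, IT, procurement, audit, budget, legal, outreach, logistics, ops, PR, strategy} — every topic.
No 3 of the 7 members cover everything (all 35 triples fall short), so 4 is minimum.
Greedy (largest uncovered first) would take M3, M1, M2, M4, M5 — 5 members — but 4 suffice.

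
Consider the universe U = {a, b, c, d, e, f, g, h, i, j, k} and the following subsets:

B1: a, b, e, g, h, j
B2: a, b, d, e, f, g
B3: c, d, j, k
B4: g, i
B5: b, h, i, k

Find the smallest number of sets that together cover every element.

3

B2, B3, B5 together cover {a, b, c, d, e, f, g, h, i, j, k} — every element.
No 2 of the 5 sets cover everything (all 10 pairs fall short), so 3 is minimum.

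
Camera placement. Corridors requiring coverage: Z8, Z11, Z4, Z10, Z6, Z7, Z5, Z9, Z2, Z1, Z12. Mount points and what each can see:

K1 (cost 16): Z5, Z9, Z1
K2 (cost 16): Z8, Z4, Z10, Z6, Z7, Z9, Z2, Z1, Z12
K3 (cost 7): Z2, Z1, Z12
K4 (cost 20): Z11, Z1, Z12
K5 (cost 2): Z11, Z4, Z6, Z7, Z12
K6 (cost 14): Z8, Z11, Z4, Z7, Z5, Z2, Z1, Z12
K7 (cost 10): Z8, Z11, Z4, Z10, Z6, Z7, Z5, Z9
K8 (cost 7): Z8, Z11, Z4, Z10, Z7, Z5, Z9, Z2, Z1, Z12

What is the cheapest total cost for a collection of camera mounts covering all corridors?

K5, K8 cover every corridor at cost 2 + 7 = 9.
Any cover uses at least 2 camera mounts; among all covering selections none totals below 9.

9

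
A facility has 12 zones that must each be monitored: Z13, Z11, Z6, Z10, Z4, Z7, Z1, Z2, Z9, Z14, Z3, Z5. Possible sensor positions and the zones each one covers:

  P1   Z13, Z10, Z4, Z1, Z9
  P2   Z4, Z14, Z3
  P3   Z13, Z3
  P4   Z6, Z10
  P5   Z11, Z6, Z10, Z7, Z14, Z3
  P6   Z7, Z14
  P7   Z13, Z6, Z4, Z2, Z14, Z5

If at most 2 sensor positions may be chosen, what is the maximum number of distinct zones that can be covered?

Choosing P1, P5 covers {Z13, Z11, Z6, Z10, Z4, Z7, Z1, Z9, Z14, Z3} — 10 zones.
No choice of 2 sensor positions does better; here Z2, Z5 are left uncovered.

10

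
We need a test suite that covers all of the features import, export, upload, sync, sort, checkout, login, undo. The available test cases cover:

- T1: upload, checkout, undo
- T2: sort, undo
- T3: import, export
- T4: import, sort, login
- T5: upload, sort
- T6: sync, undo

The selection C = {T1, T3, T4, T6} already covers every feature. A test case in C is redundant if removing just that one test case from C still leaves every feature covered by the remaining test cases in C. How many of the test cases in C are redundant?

Drop T1: upload, checkout uncovered — not redundant.
Drop T3: export uncovered — not redundant.
Drop T4: sort, login uncovered — not redundant.
Drop T6: sync uncovered — not redundant.
None of the test cases in C is redundant.

0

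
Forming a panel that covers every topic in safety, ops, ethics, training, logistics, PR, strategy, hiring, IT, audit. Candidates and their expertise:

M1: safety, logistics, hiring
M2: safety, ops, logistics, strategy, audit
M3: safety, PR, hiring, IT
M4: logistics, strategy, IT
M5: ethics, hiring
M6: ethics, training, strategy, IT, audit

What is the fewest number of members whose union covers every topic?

3

M2, M3, M6 together cover {safety, ops, ethics, training, logistics, PR, strategy, hiring, IT, audit} — every topic.
No 2 of the 6 members cover everything (all 15 pairs fall short), so 3 is minimum.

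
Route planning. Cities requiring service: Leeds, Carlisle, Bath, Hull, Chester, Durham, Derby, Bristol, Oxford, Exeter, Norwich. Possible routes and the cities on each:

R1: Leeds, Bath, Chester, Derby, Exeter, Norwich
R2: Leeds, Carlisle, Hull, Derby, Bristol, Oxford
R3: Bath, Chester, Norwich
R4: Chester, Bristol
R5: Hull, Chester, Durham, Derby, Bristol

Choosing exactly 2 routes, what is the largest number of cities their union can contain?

Choosing R1, R2 covers {Leeds, Carlisle, Bath, Hull, Chester, Derby, Bristol, Oxford, Exeter, Norwich} — 10 cities.
No choice of 2 routes does better; here Durham is left uncovered.

10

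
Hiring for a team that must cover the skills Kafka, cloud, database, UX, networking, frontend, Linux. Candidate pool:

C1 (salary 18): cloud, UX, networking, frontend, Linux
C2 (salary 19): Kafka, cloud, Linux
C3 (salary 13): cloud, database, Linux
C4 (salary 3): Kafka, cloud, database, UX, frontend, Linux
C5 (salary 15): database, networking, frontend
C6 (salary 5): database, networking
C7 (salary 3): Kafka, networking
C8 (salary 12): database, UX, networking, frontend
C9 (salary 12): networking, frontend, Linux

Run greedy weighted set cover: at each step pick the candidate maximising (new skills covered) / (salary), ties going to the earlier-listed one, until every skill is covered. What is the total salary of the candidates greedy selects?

Pick 1: C4 adds 6 new (Kafka, cloud, database, UX, frontend, Linux) at salary 3 (ratio 6/3).
Pick 2: C7 adds 1 new (networking) at salary 3 (ratio 1/3).
Greedy total salary: 3 + 3 = 6.

6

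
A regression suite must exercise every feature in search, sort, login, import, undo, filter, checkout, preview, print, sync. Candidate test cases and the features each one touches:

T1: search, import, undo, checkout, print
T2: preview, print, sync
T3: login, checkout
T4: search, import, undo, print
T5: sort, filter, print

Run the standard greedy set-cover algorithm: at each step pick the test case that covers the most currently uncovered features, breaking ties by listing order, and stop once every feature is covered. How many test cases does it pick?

4

Pick 1: T1 covers 5 new features (search, import, undo, checkout, print).
Pick 2: T2 covers 2 new features (preview, sync).
Pick 3: T5 covers 2 new features (sort, filter).
Pick 4: T3 covers 1 new features (login).
Greedy uses 4 test cases.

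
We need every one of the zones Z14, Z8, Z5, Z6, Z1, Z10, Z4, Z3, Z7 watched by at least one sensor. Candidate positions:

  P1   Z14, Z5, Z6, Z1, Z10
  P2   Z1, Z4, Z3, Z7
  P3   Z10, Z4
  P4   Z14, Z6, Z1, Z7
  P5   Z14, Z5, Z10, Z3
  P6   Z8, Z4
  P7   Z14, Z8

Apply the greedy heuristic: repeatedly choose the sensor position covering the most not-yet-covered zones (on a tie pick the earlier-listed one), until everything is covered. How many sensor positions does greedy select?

Pick 1: P1 covers 5 new zones (Z14, Z5, Z6, Z1, Z10).
Pick 2: P2 covers 3 new zones (Z4, Z3, Z7).
Pick 3: P6 covers 1 new zones (Z8).
Greedy uses 3 sensor positions.

3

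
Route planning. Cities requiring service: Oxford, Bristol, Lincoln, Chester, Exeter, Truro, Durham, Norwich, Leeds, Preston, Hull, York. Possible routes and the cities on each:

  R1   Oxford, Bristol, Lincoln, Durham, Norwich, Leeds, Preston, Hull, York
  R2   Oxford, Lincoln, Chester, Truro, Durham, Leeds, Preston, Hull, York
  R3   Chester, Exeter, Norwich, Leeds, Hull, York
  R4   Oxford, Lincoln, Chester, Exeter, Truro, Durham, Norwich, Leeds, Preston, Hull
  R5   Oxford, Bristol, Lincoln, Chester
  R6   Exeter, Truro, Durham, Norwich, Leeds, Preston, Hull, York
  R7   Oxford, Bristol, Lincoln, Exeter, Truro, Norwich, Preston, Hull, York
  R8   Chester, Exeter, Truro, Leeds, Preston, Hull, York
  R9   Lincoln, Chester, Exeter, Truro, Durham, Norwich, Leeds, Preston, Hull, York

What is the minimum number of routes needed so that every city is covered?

R1, R4 together cover {Oxford, Bristol, Lincoln, Chester, Exeter, Truro, Durham, Norwich, Leeds, Preston, Hull, York} — every city.
No single route contains all 12 cities, so 2 is optimal.

2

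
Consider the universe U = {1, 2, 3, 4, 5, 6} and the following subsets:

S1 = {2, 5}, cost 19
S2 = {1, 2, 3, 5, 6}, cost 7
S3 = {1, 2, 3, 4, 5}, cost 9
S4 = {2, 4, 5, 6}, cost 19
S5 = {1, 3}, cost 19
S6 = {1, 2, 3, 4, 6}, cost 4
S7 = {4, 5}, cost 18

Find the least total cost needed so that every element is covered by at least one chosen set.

S2, S6 cover every element at cost 7 + 4 = 11.
Any cover uses at least 2 sets; among all covering selections none totals below 11.

11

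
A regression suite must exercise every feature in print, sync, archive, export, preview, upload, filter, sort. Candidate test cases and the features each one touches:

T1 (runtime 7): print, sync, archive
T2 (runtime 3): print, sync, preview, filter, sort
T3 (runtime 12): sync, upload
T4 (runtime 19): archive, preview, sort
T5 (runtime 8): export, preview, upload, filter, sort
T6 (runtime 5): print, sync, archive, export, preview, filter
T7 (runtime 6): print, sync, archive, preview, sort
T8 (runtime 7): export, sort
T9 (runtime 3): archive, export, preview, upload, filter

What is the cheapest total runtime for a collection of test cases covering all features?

T2, T9 cover every feature at runtime 3 + 3 = 6.
Any cover uses at least 2 test cases; among all covering selections none totals below 6.

6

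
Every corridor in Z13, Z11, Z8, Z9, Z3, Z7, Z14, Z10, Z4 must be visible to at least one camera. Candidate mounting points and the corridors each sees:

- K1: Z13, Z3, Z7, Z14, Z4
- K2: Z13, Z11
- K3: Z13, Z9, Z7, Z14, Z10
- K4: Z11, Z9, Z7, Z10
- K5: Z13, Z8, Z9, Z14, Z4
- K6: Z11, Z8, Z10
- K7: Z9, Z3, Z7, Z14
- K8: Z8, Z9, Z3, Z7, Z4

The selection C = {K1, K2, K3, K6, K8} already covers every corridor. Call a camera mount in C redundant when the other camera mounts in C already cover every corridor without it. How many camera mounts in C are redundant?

Drop K1: the rest still cover every corridor — redundant.
Drop K2: the rest still cover every corridor — redundant.
Drop K3: the rest still cover every corridor — redundant.
Drop K6: the rest still cover every corridor — redundant.
Drop K8: the rest still cover every corridor — redundant.
5 redundant: K1, K2, K3, K6, K8.

5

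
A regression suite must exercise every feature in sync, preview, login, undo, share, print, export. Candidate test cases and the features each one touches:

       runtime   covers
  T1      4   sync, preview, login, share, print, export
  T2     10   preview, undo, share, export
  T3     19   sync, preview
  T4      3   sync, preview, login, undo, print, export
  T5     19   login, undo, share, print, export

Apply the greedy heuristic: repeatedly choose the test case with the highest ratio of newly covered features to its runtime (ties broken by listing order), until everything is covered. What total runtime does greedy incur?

Pick 1: T4 adds 6 new (sync, preview, login, undo, print, export) at runtime 3 (ratio 6/3).
Pick 2: T1 adds 1 new (share) at runtime 4 (ratio 1/4).
Greedy total runtime: 3 + 4 = 7.

7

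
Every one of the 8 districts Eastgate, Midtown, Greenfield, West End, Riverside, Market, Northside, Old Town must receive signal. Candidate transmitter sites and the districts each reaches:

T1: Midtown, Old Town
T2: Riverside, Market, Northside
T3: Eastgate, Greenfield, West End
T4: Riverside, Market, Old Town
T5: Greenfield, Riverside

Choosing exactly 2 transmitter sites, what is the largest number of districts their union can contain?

Choosing T2, T3 covers {Eastgate, Greenfield, West End, Riverside, Market, Northside} — 6 districts.
No choice of 2 transmitter sites does better; here Midtown, Old Town are left uncovered.

6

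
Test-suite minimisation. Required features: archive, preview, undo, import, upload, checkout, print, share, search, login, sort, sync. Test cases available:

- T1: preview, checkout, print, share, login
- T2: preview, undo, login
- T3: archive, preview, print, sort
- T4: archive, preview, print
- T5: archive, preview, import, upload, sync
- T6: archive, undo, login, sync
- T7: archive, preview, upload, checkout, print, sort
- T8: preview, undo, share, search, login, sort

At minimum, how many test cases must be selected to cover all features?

3

T1, T5, T8 together cover {archive, preview, undo, import, upload, checkout, print, share, search, login, sort, sync} — every feature.
No 2 of the 8 test cases cover everything (all 28 pairs fall short), so 3 is minimum.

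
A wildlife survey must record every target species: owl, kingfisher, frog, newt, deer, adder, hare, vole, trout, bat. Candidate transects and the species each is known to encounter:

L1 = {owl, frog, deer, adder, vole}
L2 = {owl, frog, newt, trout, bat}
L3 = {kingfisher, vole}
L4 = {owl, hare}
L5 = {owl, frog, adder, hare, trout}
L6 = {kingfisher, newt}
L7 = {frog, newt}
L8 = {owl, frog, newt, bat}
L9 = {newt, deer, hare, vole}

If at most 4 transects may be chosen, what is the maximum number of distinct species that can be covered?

10

Choosing L1, L2, L3, L4 covers {owl, kingfisher, frog, newt, deer, adder, hare, vole, trout, bat} — 10 species.
That is all 10 species.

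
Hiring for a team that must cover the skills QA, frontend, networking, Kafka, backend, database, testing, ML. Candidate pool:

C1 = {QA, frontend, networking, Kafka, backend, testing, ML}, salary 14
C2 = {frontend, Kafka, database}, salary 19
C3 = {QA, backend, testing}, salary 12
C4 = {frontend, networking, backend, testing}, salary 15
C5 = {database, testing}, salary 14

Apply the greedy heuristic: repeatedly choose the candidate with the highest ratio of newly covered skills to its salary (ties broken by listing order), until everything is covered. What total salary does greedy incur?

Pick 1: C1 adds 7 new (QA, frontend, networking, Kafka, backend, testing, ML) at salary 14 (ratio 7/14).
Pick 2: C5 adds 1 new (database) at salary 14 (ratio 1/14).
Greedy total salary: 14 + 14 = 28.

28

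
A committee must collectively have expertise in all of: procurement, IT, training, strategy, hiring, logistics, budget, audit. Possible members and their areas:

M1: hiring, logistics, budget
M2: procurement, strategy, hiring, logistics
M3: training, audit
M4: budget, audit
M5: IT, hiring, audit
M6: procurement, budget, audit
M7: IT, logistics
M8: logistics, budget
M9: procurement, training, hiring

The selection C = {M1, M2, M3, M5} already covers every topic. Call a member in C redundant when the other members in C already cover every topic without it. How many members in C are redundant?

0

Drop M1: budget uncovered — not redundant.
Drop M2: procurement, strategy uncovered — not redundant.
Drop M3: training uncovered — not redundant.
Drop M5: IT uncovered — not redundant.
None of the members in C is redundant.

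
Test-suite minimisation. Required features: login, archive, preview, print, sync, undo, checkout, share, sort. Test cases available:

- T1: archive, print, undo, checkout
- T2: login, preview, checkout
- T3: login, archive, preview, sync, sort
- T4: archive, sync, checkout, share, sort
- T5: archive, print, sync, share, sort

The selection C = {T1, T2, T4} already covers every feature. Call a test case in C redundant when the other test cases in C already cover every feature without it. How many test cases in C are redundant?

0

Drop T1: print, undo uncovered — not redundant.
Drop T2: login, preview uncovered — not redundant.
Drop T4: sync, share, sort uncovered — not redundant.
None of the test cases in C is redundant.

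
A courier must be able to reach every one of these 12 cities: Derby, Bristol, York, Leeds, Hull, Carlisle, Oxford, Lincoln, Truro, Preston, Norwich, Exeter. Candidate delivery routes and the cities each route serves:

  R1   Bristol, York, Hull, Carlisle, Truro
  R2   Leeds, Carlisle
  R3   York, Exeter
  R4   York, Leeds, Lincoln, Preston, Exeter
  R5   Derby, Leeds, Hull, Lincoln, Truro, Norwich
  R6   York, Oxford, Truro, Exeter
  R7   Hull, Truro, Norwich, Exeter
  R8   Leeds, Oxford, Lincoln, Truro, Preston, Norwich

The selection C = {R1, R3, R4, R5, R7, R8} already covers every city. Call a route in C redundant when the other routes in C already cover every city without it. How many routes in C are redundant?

3

Drop R1: Bristol, Carlisle uncovered — not redundant.
Drop R3: the rest still cover every city — redundant.
Drop R4: the rest still cover every city — redundant.
Drop R5: Derby uncovered — not redundant.
Drop R7: the rest still cover every city — redundant.
Drop R8: Oxford uncovered — not redundant.
3 redundant: R3, R4, R7.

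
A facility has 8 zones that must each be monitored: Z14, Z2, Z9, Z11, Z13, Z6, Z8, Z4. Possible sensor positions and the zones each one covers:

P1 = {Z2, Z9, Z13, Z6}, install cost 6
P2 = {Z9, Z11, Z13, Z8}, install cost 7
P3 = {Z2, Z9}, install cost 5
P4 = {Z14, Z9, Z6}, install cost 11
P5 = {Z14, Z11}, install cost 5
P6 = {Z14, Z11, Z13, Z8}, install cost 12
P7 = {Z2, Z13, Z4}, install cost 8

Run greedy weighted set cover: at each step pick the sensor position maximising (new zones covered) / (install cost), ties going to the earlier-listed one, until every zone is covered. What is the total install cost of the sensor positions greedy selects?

26

Pick 1: P1 adds 4 new (Z2, Z9, Z13, Z6) at install cost 6 (ratio 4/6).
Pick 2: P5 adds 2 new (Z14, Z11) at install cost 5 (ratio 2/5).
Pick 3: P2 adds 1 new (Z8) at install cost 7 (ratio 1/7).
Pick 4: P7 adds 1 new (Z4) at install cost 8 (ratio 1/8).
Greedy total install cost: 6 + 5 + 7 + 8 = 26.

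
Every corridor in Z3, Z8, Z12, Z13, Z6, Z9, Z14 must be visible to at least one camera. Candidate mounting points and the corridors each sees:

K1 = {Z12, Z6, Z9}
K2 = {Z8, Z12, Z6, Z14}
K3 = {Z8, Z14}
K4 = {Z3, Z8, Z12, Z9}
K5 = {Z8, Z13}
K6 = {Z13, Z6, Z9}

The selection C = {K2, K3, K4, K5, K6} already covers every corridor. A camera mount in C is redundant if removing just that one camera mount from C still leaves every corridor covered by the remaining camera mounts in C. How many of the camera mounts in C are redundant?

Drop K2: the rest still cover every corridor — redundant.
Drop K3: the rest still cover every corridor — redundant.
Drop K4: Z3 uncovered — not redundant.
Drop K5: the rest still cover every corridor — redundant.
Drop K6: the rest still cover every corridor — redundant.
4 redundant: K2, K3, K5, K6.

4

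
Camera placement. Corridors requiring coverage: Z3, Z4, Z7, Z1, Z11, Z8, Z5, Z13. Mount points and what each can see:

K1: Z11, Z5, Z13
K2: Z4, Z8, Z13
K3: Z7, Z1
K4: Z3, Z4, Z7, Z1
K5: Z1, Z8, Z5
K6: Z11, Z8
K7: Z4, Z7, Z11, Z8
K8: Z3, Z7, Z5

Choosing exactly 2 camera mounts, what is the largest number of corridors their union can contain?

Choosing K1, K4 covers {Z3, Z4, Z7, Z1, Z11, Z5, Z13} — 7 corridors.
No choice of 2 camera mounts does better; here Z8 is left uncovered.

7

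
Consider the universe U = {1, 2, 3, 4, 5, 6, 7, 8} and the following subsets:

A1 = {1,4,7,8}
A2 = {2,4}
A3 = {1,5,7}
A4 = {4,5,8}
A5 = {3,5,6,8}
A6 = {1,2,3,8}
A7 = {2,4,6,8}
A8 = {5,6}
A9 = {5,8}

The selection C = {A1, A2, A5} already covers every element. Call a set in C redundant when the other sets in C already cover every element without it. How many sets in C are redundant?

0

Drop A1: 1, 7 uncovered — not redundant.
Drop A2: 2 uncovered — not redundant.
Drop A5: 3, 5, 6 uncovered — not redundant.
None of the sets in C is redundant.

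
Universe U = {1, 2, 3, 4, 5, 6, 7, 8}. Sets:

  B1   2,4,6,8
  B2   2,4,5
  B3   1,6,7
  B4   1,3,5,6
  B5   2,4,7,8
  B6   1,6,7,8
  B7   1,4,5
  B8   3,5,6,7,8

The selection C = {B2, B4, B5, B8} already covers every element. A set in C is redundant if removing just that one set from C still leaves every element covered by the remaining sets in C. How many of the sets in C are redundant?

Drop B2: the rest still cover every element — redundant.
Drop B4: 1 uncovered — not redundant.
Drop B5: the rest still cover every element — redundant.
Drop B8: the rest still cover every element — redundant.
3 redundant: B2, B5, B8.

3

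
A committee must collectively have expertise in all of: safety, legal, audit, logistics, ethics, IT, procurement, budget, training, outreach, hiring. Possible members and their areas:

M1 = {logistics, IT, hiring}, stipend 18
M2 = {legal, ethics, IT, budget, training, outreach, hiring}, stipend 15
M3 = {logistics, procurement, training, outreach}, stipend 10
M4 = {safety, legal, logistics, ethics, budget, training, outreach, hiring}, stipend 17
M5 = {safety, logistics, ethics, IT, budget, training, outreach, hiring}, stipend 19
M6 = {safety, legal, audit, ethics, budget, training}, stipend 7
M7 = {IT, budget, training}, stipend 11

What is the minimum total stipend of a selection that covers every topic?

M2, M3, M6 cover every topic at stipend 15 + 10 + 7 = 32.
Any cover uses at least 3 members; among all covering selections none totals below 32.

32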